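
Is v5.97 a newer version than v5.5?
Yes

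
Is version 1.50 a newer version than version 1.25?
Yes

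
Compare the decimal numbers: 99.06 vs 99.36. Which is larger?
99.36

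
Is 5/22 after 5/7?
Yes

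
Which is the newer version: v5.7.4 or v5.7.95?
v5.7.95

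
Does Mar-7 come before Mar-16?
Yes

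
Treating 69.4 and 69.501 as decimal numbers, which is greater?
69.501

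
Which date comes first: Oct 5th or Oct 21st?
Oct 5th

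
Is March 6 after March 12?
No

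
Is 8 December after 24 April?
Yes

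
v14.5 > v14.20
False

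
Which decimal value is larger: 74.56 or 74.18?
74.56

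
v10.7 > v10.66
False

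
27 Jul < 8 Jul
False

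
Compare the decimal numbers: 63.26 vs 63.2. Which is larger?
63.26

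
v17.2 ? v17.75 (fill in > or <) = <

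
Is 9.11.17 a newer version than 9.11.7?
Yes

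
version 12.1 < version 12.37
True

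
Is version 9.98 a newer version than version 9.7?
Yes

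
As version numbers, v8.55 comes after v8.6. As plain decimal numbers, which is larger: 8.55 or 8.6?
8.6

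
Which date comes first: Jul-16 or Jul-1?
Jul-1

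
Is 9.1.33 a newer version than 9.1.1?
Yes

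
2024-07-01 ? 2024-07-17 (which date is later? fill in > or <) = <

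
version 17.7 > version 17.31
False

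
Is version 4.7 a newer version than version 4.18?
No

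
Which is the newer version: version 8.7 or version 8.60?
version 8.60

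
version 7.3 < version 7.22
True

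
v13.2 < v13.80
True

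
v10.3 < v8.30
False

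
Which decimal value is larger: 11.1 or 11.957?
11.957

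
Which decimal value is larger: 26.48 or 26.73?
26.73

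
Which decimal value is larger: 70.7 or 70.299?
70.7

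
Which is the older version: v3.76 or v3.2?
v3.2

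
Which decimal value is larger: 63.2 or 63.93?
63.93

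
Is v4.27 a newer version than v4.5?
Yes. Version numbers are compared segment by segment as integers, not as decimals: minor version 27 > 5, so v4.27 > v4.5 (even though the decimal 4.27 < 4.5).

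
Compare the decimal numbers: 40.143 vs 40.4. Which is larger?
40.4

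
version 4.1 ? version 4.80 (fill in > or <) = <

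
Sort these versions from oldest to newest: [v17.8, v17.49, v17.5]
[v17.5, v17.8, v17.49]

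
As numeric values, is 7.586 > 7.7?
False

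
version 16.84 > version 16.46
True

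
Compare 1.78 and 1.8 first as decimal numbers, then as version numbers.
As decimals: 1.78 < 1.8. As versions: v1.78 > v1.8 (minor version 78 > 8).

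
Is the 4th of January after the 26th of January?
No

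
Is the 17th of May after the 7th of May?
Yes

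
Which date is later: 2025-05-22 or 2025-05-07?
2025-05-22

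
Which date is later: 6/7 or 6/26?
6/26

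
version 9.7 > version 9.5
True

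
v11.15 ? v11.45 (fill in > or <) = <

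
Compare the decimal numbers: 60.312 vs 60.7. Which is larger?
60.7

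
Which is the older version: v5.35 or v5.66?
v5.35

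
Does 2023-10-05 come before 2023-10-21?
Yes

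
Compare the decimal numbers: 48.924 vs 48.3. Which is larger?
48.924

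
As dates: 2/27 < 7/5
True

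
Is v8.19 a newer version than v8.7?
Yes. Version numbers are compared segment by segment as integers, not as decimals: minor version 19 > 7, so v8.19 > v8.7 (even though the decimal 8.19 < 8.7).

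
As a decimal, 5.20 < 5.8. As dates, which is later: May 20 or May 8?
May 20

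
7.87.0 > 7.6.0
True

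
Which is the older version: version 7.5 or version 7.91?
version 7.5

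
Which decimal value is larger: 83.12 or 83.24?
83.24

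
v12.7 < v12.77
True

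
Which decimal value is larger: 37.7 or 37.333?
37.7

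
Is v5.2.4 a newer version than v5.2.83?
No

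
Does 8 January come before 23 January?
Yes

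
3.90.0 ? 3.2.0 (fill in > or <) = >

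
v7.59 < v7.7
False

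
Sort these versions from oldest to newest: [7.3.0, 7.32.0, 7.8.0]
[7.3.0, 7.8.0, 7.32.0]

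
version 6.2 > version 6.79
False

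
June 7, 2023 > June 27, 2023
False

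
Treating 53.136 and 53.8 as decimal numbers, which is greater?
53.8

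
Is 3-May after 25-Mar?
Yes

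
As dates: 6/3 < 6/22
True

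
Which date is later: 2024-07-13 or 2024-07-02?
2024-07-13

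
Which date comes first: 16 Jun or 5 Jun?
5 Jun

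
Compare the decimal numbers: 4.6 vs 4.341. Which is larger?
4.6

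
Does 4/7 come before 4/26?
Yes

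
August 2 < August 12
True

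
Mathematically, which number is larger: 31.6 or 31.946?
31.946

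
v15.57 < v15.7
False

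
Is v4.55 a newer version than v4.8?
Yes. Version numbers are compared segment by segment as integers, not as decimals: minor version 55 > 8, so v4.55 > v4.8 (even though the decimal 4.55 < 4.8).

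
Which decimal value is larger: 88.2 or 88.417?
88.417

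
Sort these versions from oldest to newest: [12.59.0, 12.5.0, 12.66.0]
[12.5.0, 12.59.0, 12.66.0]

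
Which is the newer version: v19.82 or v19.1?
v19.82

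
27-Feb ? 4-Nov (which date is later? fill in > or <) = <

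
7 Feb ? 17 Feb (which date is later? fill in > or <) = <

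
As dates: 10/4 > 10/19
False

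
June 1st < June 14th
True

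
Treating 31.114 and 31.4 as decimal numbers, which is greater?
31.4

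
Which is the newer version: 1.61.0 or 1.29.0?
1.61.0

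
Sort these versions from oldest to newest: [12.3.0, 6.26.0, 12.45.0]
[6.26.0, 12.3.0, 12.45.0]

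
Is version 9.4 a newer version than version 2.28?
Yes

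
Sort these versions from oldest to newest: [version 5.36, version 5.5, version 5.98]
[version 5.5, version 5.36, version 5.98]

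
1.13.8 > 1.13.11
False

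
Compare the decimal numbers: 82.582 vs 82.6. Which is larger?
82.6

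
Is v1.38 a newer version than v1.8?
Yes. Version numbers are compared segment by segment as integers, not as decimals: minor version 38 > 8, so v1.38 > v1.8 (even though the decimal 1.38 < 1.8).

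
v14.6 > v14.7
False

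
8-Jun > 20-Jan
True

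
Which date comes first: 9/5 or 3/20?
3/20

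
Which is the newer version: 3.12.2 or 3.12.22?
3.12.22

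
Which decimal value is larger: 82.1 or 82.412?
82.412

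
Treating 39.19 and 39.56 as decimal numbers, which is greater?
39.56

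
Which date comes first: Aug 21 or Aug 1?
Aug 1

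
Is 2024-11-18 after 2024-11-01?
Yes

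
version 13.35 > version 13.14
True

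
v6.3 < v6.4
True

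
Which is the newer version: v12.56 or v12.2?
v12.56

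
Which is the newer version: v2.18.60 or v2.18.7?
v2.18.60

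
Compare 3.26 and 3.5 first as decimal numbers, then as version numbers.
As decimals: 3.26 < 3.5. As versions: v3.26 > v3.5 (minor version 26 > 5).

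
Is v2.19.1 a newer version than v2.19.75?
No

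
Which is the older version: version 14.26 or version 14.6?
version 14.6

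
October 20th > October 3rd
True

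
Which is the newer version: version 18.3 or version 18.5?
version 18.5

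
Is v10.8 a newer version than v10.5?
Yes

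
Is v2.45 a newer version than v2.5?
Yes. Version numbers are compared segment by segment as integers, not as decimals: minor version 45 > 5, so v2.45 > v2.5 (even though the decimal 2.45 < 2.5).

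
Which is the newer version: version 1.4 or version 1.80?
version 1.80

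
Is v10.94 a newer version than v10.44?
Yes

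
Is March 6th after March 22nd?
No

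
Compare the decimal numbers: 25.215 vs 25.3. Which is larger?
25.3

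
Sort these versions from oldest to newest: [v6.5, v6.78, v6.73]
[v6.5, v6.73, v6.78]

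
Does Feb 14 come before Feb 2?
No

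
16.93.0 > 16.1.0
True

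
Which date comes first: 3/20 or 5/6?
3/20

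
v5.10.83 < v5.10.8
False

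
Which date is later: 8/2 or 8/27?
8/27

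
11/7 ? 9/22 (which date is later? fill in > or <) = >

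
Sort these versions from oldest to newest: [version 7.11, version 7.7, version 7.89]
[version 7.7, version 7.11, version 7.89]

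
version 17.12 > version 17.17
False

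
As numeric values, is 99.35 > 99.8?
False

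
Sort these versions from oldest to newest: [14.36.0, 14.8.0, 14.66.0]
[14.8.0, 14.36.0, 14.66.0]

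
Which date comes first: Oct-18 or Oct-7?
Oct-7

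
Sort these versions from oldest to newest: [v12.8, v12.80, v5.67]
[v5.67, v12.8, v12.80]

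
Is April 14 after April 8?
Yes. Day 14 comes after day 8 in April — this is a date comparison, not a decimal one (the decimal 4.14 would be smaller than 4.8).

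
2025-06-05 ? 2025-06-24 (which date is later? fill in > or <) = <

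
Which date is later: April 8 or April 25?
April 25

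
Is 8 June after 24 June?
No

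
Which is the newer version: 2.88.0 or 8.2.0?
8.2.0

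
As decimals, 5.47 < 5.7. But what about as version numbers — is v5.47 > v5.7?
True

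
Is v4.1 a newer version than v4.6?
No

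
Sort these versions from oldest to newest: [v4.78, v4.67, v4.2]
[v4.2, v4.67, v4.78]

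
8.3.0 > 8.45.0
False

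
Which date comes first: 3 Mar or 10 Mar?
3 Mar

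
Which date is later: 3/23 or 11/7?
11/7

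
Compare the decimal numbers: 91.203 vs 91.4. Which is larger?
91.4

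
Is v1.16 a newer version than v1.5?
Yes. Version numbers are compared segment by segment as integers, not as decimals: minor version 16 > 5, so v1.16 > v1.5 (even though the decimal 1.16 < 1.5).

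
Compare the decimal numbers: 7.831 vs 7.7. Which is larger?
7.831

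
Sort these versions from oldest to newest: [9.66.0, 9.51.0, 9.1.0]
[9.1.0, 9.51.0, 9.66.0]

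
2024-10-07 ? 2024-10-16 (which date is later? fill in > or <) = <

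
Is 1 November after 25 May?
Yes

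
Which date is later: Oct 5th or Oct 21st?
Oct 21st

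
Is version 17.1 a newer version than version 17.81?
No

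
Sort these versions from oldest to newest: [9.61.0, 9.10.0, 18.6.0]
[9.10.0, 9.61.0, 18.6.0]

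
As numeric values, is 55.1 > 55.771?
False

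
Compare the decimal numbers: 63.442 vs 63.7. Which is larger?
63.7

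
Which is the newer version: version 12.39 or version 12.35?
version 12.39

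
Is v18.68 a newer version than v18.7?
Yes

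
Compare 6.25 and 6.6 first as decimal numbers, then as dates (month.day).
As decimals: 6.25 < 6.6. As dates: 6/25 is later than 6/6 (day 25 > day 6).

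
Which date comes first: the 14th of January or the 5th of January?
the 5th of January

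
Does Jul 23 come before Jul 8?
No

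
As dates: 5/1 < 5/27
True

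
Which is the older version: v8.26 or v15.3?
v8.26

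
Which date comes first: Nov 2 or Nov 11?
Nov 2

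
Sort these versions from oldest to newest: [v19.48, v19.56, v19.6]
[v19.6, v19.48, v19.56]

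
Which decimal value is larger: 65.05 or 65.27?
65.27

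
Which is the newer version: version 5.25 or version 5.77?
version 5.77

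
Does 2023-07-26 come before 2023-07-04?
No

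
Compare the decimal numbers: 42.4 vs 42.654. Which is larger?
42.654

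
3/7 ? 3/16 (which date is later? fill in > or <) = <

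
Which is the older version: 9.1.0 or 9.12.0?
9.1.0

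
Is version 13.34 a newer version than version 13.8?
Yes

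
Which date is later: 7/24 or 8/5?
8/5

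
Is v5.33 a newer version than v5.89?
No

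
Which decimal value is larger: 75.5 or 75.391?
75.5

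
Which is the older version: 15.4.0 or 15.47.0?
15.4.0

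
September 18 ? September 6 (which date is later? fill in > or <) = >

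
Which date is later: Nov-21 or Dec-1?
Dec-1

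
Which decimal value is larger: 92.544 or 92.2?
92.544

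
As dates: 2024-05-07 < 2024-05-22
True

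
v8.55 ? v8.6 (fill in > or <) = >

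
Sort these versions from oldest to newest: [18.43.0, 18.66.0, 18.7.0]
[18.7.0, 18.43.0, 18.66.0]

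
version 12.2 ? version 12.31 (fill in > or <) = <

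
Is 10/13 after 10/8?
Yes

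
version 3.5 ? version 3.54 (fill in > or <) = <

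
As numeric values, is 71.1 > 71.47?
False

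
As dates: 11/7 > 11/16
False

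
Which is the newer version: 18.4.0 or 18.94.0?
18.94.0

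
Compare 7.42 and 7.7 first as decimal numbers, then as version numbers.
As decimals: 7.42 < 7.7. As versions: v7.42 > v7.7 (minor version 42 > 7).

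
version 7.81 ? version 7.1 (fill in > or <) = >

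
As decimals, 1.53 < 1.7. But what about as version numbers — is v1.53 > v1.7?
True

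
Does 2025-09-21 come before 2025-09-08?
No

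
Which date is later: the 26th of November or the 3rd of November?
the 26th of November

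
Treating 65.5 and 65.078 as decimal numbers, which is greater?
65.5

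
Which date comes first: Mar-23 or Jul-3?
Mar-23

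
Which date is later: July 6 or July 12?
July 12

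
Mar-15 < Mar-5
False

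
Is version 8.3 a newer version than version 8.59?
No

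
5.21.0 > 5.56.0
False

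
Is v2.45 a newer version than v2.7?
Yes. Version numbers are compared segment by segment as integers, not as decimals: minor version 45 > 7, so v2.45 > v2.7 (even though the decimal 2.45 < 2.7).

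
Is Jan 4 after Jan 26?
No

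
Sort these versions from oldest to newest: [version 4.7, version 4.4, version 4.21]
[version 4.4, version 4.7, version 4.21]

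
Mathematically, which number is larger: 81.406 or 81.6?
81.6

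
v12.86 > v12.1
True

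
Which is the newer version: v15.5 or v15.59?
v15.59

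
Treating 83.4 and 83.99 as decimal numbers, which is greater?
83.99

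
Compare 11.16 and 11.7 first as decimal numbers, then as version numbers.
As decimals: 11.16 < 11.7. As versions: v11.16 > v11.7 (minor version 16 > 7).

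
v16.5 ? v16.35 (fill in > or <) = <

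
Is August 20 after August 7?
Yes. Day 20 comes after day 7 in August — this is a date comparison, not a decimal one (the decimal 8.20 would be smaller than 8.7).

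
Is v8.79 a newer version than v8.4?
Yes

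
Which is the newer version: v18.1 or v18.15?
v18.15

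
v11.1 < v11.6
True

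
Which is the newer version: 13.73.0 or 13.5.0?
13.73.0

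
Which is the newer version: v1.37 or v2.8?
v2.8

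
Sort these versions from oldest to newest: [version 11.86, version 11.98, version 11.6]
[version 11.6, version 11.86, version 11.98]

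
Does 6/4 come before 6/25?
Yes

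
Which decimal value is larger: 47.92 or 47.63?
47.92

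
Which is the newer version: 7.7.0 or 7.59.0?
7.59.0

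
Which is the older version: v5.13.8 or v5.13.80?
v5.13.8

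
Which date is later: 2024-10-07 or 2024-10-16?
2024-10-16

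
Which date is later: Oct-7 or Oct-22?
Oct-22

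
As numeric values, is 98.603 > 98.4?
True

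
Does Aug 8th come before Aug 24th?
Yes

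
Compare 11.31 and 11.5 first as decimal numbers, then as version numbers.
As decimals: 11.31 < 11.5. As versions: v11.31 > v11.5 (minor version 31 > 5).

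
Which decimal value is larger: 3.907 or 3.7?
3.907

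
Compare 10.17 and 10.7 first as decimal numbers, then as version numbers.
As decimals: 10.17 < 10.7. As versions: v10.17 > v10.7 (minor version 17 > 7).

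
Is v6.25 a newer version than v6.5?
Yes. Version numbers are compared segment by segment as integers, not as decimals: minor version 25 > 5, so v6.25 > v6.5 (even though the decimal 6.25 < 6.5).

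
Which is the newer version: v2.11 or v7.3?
v7.3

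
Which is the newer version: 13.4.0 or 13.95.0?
13.95.0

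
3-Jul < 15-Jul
True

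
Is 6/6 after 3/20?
Yes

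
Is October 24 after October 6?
Yes. Day 24 comes after day 6 in October — this is a date comparison, not a decimal one (the decimal 10.24 would be smaller than 10.6).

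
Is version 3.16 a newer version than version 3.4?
Yes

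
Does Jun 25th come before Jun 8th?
No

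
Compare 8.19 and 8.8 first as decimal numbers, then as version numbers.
As decimals: 8.19 < 8.8. As versions: v8.19 > v8.8 (minor version 19 > 8).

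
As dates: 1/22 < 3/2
True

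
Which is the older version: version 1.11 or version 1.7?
version 1.7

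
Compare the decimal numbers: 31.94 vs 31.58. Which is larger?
31.94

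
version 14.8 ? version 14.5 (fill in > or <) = >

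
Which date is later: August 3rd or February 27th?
August 3rd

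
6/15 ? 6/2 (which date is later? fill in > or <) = >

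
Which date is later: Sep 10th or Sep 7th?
Sep 10th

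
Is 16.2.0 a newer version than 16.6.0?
No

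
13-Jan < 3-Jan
False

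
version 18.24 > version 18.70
False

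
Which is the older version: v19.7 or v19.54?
v19.7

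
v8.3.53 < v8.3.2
False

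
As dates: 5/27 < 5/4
False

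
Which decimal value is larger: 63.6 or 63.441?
63.6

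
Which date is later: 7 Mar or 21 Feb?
7 Mar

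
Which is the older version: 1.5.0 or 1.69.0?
1.5.0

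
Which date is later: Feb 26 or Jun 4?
Jun 4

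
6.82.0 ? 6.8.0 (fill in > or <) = >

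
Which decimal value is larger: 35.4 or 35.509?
35.509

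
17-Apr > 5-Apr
True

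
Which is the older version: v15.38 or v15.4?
v15.4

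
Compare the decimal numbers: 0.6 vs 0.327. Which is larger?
0.6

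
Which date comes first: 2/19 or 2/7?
2/7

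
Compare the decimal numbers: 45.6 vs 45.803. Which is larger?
45.803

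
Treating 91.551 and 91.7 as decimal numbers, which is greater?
91.7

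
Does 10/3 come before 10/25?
Yes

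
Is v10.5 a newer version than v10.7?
No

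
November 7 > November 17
False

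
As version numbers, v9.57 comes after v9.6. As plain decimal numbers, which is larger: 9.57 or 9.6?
9.6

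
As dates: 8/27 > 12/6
False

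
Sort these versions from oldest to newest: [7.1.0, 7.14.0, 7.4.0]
[7.1.0, 7.4.0, 7.14.0]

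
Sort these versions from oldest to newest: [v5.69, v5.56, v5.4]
[v5.4, v5.56, v5.69]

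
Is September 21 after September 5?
Yes. Day 21 comes after day 5 in September — this is a date comparison, not a decimal one (the decimal 9.21 would be smaller than 9.5).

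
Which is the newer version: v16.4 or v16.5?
v16.5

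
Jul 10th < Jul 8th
False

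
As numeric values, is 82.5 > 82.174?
True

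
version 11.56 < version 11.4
False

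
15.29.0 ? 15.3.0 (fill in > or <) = >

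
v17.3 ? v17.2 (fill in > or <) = >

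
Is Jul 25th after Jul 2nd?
Yes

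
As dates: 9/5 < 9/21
True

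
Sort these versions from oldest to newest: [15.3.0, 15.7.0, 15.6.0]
[15.3.0, 15.6.0, 15.7.0]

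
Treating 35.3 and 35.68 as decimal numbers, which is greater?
35.68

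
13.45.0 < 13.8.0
False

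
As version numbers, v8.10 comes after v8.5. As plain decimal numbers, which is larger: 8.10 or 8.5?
8.5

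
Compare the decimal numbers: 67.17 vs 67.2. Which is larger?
67.2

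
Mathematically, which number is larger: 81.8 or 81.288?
81.8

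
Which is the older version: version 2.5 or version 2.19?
version 2.5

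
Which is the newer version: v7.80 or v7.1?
v7.80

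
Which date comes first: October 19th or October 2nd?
October 2nd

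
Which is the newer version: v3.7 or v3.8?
v3.8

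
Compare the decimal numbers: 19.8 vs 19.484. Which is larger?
19.8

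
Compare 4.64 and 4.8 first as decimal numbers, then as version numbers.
As decimals: 4.64 < 4.8. As versions: v4.64 > v4.8 (minor version 64 > 8).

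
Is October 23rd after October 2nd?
Yes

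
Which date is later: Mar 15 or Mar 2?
Mar 15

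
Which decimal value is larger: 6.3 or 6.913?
6.913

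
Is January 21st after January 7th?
Yes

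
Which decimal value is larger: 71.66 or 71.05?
71.66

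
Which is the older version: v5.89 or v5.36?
v5.36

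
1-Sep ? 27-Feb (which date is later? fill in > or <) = >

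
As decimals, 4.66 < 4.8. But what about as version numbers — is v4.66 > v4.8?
True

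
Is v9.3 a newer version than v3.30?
Yes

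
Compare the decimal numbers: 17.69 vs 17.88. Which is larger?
17.88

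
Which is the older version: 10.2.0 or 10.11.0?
10.2.0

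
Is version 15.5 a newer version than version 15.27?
No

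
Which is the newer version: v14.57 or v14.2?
v14.57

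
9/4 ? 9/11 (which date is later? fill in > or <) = <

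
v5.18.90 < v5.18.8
False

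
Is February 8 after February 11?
No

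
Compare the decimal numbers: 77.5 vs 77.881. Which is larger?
77.881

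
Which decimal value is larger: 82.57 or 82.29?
82.57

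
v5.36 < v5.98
True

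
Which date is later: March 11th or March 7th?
March 11th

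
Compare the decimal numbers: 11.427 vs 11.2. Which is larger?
11.427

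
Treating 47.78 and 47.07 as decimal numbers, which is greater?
47.78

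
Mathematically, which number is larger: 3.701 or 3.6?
3.701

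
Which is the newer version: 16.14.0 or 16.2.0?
16.14.0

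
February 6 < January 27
False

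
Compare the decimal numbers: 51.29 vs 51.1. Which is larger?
51.29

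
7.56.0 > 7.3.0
True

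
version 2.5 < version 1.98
False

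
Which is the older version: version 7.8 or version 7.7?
version 7.7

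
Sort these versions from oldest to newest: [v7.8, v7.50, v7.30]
[v7.8, v7.30, v7.50]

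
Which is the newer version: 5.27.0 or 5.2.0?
5.27.0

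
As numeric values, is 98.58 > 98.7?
False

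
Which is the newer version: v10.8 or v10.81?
v10.81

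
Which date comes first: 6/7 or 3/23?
3/23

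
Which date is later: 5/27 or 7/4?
7/4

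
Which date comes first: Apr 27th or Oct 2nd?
Apr 27th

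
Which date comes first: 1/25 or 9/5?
1/25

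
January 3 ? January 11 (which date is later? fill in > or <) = <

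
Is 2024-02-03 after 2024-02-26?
No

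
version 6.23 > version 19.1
False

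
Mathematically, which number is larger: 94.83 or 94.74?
94.83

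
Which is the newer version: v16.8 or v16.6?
v16.8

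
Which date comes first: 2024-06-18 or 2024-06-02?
2024-06-02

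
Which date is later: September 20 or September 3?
September 20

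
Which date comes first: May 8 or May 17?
May 8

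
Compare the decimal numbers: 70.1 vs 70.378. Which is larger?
70.378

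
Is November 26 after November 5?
Yes. Day 26 comes after day 5 in November — this is a date comparison, not a decimal one (the decimal 11.26 would be smaller than 11.5).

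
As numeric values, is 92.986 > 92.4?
True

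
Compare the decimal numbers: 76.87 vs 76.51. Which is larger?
76.87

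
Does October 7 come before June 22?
No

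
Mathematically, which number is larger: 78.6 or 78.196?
78.6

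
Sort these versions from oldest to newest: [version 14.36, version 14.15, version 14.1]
[version 14.1, version 14.15, version 14.36]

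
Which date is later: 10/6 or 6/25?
10/6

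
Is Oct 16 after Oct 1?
Yes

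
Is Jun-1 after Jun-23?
No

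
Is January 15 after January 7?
Yes. Day 15 comes after day 7 in January — this is a date comparison, not a decimal one (the decimal 1.15 would be smaller than 1.7).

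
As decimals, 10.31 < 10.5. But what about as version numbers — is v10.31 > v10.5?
True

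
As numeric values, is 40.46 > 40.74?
False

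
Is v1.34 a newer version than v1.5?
Yes. Version numbers are compared segment by segment as integers, not as decimals: minor version 34 > 5, so v1.34 > v1.5 (even though the decimal 1.34 < 1.5).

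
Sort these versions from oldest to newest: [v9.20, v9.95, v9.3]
[v9.3, v9.20, v9.95]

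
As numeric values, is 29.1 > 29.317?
False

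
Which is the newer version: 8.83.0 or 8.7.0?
8.83.0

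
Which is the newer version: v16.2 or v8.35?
v16.2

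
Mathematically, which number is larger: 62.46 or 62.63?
62.63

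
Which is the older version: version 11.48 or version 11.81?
version 11.48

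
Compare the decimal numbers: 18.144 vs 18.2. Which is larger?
18.2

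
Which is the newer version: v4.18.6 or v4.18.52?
v4.18.52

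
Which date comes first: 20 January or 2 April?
20 January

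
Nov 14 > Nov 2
True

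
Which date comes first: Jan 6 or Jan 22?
Jan 6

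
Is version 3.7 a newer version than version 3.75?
No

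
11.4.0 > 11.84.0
False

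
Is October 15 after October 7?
Yes. Day 15 comes after day 7 in October — this is a date comparison, not a decimal one (the decimal 10.15 would be smaller than 10.7).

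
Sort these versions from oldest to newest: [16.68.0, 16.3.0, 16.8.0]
[16.3.0, 16.8.0, 16.68.0]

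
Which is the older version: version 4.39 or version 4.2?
version 4.2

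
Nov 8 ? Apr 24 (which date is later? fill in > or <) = >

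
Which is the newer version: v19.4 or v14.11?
v19.4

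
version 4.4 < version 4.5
True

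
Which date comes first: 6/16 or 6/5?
6/5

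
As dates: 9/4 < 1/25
False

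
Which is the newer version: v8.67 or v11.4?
v11.4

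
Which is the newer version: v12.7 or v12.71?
v12.71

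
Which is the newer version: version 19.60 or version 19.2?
version 19.60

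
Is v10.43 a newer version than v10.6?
Yes. Version numbers are compared segment by segment as integers, not as decimals: minor version 43 > 6, so v10.43 > v10.6 (even though the decimal 10.43 < 10.6).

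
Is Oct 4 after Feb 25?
Yes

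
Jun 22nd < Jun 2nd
False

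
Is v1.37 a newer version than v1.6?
Yes. Version numbers are compared segment by segment as integers, not as decimals: minor version 37 > 6, so v1.37 > v1.6 (even though the decimal 1.37 < 1.6).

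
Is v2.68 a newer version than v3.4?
No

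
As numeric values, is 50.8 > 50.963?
False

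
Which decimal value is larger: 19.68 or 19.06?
19.68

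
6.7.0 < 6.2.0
False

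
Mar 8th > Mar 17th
False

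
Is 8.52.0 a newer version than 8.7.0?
Yes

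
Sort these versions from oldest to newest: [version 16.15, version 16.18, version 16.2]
[version 16.2, version 16.15, version 16.18]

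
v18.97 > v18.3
True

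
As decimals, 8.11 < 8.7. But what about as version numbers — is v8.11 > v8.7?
True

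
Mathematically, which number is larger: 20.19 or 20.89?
20.89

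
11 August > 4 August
True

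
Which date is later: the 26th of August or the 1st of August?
the 26th of August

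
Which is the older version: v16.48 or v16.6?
v16.6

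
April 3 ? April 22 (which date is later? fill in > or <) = <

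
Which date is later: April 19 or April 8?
April 19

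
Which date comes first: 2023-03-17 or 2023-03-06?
2023-03-06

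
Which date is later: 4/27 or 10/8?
10/8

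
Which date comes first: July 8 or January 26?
January 26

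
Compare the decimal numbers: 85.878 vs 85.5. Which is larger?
85.878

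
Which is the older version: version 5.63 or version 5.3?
version 5.3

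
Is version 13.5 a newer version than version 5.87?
Yes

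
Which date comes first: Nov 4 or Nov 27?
Nov 4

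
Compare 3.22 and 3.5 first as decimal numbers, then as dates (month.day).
As decimals: 3.22 < 3.5. As dates: 3/22 is later than 3/5 (day 22 > day 5).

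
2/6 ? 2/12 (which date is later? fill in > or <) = <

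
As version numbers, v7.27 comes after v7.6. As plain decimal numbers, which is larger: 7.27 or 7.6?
7.6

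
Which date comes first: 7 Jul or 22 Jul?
7 Jul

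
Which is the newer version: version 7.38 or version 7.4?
version 7.38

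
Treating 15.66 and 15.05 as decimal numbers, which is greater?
15.66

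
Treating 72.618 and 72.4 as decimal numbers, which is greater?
72.618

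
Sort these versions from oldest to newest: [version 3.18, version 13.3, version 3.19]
[version 3.18, version 3.19, version 13.3]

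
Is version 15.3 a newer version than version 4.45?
Yes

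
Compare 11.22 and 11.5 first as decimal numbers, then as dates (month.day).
As decimals: 11.22 < 11.5. As dates: 11/22 is later than 11/5 (day 22 > day 5).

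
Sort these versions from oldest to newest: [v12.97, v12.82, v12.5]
[v12.5, v12.82, v12.97]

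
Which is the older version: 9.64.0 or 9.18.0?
9.18.0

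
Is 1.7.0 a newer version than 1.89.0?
No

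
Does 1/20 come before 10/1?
Yes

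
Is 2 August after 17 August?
No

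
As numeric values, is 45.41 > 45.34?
True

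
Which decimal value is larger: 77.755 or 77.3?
77.755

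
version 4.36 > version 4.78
False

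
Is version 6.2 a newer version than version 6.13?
No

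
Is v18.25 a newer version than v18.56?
No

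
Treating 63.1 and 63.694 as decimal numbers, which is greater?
63.694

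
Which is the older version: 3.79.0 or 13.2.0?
3.79.0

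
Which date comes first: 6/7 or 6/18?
6/7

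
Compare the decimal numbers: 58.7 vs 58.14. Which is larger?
58.7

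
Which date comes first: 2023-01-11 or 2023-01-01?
2023-01-01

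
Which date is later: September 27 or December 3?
December 3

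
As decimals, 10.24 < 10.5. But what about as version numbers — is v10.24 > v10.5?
True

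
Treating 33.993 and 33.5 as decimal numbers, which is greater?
33.993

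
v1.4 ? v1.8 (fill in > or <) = <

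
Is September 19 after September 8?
Yes. Day 19 comes after day 8 in September — this is a date comparison, not a decimal one (the decimal 9.19 would be smaller than 9.8).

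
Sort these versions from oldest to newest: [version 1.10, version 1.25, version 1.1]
[version 1.1, version 1.10, version 1.25]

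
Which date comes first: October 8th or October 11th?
October 8th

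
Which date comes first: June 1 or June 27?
June 1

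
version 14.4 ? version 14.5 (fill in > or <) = <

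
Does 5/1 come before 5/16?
Yes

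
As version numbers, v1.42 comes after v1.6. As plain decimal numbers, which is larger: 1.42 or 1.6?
1.6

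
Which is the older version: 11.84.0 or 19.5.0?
11.84.0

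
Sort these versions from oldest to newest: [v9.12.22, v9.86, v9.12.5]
[v9.12.5, v9.12.22, v9.86]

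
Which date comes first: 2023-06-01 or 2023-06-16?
2023-06-01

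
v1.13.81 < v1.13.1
False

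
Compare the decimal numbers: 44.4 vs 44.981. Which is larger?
44.981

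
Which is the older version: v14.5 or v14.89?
v14.5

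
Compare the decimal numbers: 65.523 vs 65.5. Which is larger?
65.523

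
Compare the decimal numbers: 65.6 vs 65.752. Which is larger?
65.752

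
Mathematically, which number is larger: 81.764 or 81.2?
81.764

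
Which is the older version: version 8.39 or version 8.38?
version 8.38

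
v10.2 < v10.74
True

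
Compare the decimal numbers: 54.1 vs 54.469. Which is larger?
54.469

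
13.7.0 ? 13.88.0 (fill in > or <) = <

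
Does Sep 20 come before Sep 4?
No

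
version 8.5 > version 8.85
False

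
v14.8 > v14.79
False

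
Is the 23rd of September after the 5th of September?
Yes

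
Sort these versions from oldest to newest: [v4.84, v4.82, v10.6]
[v4.82, v4.84, v10.6]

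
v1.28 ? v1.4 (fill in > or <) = >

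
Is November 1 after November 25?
No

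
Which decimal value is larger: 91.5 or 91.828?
91.828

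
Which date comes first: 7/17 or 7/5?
7/5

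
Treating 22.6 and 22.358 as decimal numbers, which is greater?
22.6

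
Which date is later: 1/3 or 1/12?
1/12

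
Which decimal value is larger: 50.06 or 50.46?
50.46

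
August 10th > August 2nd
True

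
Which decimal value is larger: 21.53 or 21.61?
21.61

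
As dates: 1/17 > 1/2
True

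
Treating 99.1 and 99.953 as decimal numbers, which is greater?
99.953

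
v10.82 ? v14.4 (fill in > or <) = <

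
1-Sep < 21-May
False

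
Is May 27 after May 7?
Yes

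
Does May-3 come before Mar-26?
No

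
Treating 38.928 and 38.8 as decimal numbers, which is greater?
38.928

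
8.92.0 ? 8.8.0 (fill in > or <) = >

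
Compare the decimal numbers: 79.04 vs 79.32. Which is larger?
79.32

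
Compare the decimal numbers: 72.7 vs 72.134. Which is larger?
72.7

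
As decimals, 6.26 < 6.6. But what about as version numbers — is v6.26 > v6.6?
True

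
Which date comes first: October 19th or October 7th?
October 7th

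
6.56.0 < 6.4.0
False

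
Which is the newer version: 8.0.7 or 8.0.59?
8.0.59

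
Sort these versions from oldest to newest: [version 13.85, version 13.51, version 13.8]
[version 13.8, version 13.51, version 13.85]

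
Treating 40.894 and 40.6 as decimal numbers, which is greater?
40.894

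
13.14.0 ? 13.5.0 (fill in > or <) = >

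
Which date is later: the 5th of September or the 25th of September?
the 25th of September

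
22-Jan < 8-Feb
True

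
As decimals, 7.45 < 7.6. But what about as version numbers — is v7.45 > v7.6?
True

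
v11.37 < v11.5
False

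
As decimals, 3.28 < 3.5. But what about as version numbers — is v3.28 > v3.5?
True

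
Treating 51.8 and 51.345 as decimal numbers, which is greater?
51.8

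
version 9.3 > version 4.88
True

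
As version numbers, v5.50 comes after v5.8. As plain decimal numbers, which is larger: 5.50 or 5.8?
5.8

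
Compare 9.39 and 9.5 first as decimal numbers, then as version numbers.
As decimals: 9.39 < 9.5. As versions: v9.39 > v9.5 (minor version 39 > 5).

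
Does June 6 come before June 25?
Yes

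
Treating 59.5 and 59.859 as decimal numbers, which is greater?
59.859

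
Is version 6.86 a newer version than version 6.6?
Yes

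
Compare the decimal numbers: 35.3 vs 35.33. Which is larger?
35.33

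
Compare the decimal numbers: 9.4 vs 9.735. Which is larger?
9.735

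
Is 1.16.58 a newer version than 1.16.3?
Yes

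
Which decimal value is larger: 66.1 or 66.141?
66.141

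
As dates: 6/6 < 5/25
False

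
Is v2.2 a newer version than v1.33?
Yes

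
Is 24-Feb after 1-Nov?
No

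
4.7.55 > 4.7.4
True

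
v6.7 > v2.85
True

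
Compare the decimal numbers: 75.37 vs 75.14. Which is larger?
75.37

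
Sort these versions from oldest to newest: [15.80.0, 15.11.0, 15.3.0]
[15.3.0, 15.11.0, 15.80.0]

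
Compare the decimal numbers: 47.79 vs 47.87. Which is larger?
47.87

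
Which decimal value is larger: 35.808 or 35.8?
35.808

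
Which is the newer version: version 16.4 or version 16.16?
version 16.16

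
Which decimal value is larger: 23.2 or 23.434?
23.434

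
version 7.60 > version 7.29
True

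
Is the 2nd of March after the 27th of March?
No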